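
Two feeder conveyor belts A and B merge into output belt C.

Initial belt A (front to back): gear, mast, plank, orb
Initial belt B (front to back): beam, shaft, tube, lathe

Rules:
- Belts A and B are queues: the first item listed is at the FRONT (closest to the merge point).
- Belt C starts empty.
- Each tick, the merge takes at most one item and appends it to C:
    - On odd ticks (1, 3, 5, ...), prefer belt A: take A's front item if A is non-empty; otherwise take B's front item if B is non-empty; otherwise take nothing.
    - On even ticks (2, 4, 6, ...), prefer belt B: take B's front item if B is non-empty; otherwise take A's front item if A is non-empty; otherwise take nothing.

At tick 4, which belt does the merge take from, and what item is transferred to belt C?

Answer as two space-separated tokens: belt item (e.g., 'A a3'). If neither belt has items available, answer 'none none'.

Answer: B shaft

Derivation:
Tick 1: prefer A, take gear from A; A=[mast,plank,orb] B=[beam,shaft,tube,lathe] C=[gear]
Tick 2: prefer B, take beam from B; A=[mast,plank,orb] B=[shaft,tube,lathe] C=[gear,beam]
Tick 3: prefer A, take mast from A; A=[plank,orb] B=[shaft,tube,lathe] C=[gear,beam,mast]
Tick 4: prefer B, take shaft from B; A=[plank,orb] B=[tube,lathe] C=[gear,beam,mast,shaft]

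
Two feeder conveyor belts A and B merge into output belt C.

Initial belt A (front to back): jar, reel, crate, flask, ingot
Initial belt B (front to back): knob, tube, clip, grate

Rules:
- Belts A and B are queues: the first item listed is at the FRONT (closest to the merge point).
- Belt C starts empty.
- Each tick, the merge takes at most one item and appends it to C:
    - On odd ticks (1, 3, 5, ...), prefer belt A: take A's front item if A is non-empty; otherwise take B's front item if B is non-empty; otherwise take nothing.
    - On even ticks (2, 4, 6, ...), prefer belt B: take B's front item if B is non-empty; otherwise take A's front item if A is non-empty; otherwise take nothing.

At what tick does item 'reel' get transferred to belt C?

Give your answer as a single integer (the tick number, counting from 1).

Tick 1: prefer A, take jar from A; A=[reel,crate,flask,ingot] B=[knob,tube,clip,grate] C=[jar]
Tick 2: prefer B, take knob from B; A=[reel,crate,flask,ingot] B=[tube,clip,grate] C=[jar,knob]
Tick 3: prefer A, take reel from A; A=[crate,flask,ingot] B=[tube,clip,grate] C=[jar,knob,reel]

Answer: 3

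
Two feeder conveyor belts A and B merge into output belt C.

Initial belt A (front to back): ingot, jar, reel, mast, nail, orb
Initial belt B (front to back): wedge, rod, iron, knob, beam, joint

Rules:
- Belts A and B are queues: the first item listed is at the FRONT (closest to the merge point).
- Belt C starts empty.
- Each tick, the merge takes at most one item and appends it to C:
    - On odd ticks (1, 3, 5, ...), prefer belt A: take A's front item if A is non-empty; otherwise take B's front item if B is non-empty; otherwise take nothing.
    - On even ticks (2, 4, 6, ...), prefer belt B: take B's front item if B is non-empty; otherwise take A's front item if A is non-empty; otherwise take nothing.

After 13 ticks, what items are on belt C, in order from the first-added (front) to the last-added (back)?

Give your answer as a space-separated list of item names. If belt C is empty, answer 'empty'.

Answer: ingot wedge jar rod reel iron mast knob nail beam orb joint

Derivation:
Tick 1: prefer A, take ingot from A; A=[jar,reel,mast,nail,orb] B=[wedge,rod,iron,knob,beam,joint] C=[ingot]
Tick 2: prefer B, take wedge from B; A=[jar,reel,mast,nail,orb] B=[rod,iron,knob,beam,joint] C=[ingot,wedge]
Tick 3: prefer A, take jar from A; A=[reel,mast,nail,orb] B=[rod,iron,knob,beam,joint] C=[ingot,wedge,jar]
Tick 4: prefer B, take rod from B; A=[reel,mast,nail,orb] B=[iron,knob,beam,joint] C=[ingot,wedge,jar,rod]
Tick 5: prefer A, take reel from A; A=[mast,nail,orb] B=[iron,knob,beam,joint] C=[ingot,wedge,jar,rod,reel]
Tick 6: prefer B, take iron from B; A=[mast,nail,orb] B=[knob,beam,joint] C=[ingot,wedge,jar,rod,reel,iron]
Tick 7: prefer A, take mast from A; A=[nail,orb] B=[knob,beam,joint] C=[ingot,wedge,jar,rod,reel,iron,mast]
Tick 8: prefer B, take knob from B; A=[nail,orb] B=[beam,joint] C=[ingot,wedge,jar,rod,reel,iron,mast,knob]
Tick 9: prefer A, take nail from A; A=[orb] B=[beam,joint] C=[ingot,wedge,jar,rod,reel,iron,mast,knob,nail]
Tick 10: prefer B, take beam from B; A=[orb] B=[joint] C=[ingot,wedge,jar,rod,reel,iron,mast,knob,nail,beam]
Tick 11: prefer A, take orb from A; A=[-] B=[joint] C=[ingot,wedge,jar,rod,reel,iron,mast,knob,nail,beam,orb]
Tick 12: prefer B, take joint from B; A=[-] B=[-] C=[ingot,wedge,jar,rod,reel,iron,mast,knob,nail,beam,orb,joint]
Tick 13: prefer A, both empty, nothing taken; A=[-] B=[-] C=[ingot,wedge,jar,rod,reel,iron,mast,knob,nail,beam,orb,joint]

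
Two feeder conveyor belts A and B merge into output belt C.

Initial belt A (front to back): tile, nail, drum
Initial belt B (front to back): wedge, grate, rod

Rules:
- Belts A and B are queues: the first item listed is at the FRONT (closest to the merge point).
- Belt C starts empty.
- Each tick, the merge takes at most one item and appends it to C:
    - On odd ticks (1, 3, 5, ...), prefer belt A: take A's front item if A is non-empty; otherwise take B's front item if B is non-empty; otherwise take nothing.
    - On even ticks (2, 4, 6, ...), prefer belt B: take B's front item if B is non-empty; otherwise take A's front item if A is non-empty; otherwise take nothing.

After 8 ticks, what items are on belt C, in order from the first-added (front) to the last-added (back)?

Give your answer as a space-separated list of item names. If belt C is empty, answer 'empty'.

Tick 1: prefer A, take tile from A; A=[nail,drum] B=[wedge,grate,rod] C=[tile]
Tick 2: prefer B, take wedge from B; A=[nail,drum] B=[grate,rod] C=[tile,wedge]
Tick 3: prefer A, take nail from A; A=[drum] B=[grate,rod] C=[tile,wedge,nail]
Tick 4: prefer B, take grate from B; A=[drum] B=[rod] C=[tile,wedge,nail,grate]
Tick 5: prefer A, take drum from A; A=[-] B=[rod] C=[tile,wedge,nail,grate,drum]
Tick 6: prefer B, take rod from B; A=[-] B=[-] C=[tile,wedge,nail,grate,drum,rod]
Tick 7: prefer A, both empty, nothing taken; A=[-] B=[-] C=[tile,wedge,nail,grate,drum,rod]
Tick 8: prefer B, both empty, nothing taken; A=[-] B=[-] C=[tile,wedge,nail,grate,drum,rod]

Answer: tile wedge nail grate drum rod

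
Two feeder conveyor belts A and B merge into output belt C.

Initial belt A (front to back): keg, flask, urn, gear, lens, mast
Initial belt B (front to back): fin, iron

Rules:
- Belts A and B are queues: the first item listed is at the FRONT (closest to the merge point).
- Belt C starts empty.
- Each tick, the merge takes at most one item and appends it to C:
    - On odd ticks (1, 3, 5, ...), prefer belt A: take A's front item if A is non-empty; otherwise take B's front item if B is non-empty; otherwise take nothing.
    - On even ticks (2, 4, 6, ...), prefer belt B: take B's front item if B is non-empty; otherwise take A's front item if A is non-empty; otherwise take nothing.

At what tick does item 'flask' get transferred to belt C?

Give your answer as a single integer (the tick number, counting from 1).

Tick 1: prefer A, take keg from A; A=[flask,urn,gear,lens,mast] B=[fin,iron] C=[keg]
Tick 2: prefer B, take fin from B; A=[flask,urn,gear,lens,mast] B=[iron] C=[keg,fin]
Tick 3: prefer A, take flask from A; A=[urn,gear,lens,mast] B=[iron] C=[keg,fin,flask]

Answer: 3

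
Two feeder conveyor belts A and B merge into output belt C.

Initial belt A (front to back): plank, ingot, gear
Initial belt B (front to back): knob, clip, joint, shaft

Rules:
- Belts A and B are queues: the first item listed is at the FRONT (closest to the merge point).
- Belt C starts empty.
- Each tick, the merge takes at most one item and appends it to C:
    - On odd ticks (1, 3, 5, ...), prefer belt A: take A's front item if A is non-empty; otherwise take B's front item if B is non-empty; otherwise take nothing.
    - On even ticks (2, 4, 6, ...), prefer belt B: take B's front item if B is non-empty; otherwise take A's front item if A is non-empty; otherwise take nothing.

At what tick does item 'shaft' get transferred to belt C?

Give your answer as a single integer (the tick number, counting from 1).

Answer: 7

Derivation:
Tick 1: prefer A, take plank from A; A=[ingot,gear] B=[knob,clip,joint,shaft] C=[plank]
Tick 2: prefer B, take knob from B; A=[ingot,gear] B=[clip,joint,shaft] C=[plank,knob]
Tick 3: prefer A, take ingot from A; A=[gear] B=[clip,joint,shaft] C=[plank,knob,ingot]
Tick 4: prefer B, take clip from B; A=[gear] B=[joint,shaft] C=[plank,knob,ingot,clip]
Tick 5: prefer A, take gear from A; A=[-] B=[joint,shaft] C=[plank,knob,ingot,clip,gear]
Tick 6: prefer B, take joint from B; A=[-] B=[shaft] C=[plank,knob,ingot,clip,gear,joint]
Tick 7: prefer A, take shaft from B; A=[-] B=[-] C=[plank,knob,ingot,clip,gear,joint,shaft]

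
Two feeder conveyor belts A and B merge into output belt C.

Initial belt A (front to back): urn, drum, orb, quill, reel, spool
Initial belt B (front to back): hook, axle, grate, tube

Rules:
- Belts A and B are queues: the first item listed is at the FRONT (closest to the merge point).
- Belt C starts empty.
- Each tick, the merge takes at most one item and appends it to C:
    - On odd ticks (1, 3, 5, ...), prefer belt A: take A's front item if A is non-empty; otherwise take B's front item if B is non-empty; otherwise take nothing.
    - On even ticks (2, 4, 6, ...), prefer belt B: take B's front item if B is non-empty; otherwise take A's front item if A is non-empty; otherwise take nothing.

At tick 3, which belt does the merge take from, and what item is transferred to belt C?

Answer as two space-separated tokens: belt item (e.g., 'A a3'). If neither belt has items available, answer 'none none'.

Tick 1: prefer A, take urn from A; A=[drum,orb,quill,reel,spool] B=[hook,axle,grate,tube] C=[urn]
Tick 2: prefer B, take hook from B; A=[drum,orb,quill,reel,spool] B=[axle,grate,tube] C=[urn,hook]
Tick 3: prefer A, take drum from A; A=[orb,quill,reel,spool] B=[axle,grate,tube] C=[urn,hook,drum]

Answer: A drum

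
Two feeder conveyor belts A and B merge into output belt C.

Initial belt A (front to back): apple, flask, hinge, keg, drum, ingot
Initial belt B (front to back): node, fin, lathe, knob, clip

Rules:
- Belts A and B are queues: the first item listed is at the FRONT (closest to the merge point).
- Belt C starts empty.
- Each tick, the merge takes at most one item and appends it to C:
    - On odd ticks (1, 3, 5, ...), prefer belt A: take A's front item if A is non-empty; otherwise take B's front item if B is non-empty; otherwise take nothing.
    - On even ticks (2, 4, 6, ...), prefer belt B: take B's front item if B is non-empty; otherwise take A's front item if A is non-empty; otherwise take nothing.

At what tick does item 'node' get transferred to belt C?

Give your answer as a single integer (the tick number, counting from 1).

Answer: 2

Derivation:
Tick 1: prefer A, take apple from A; A=[flask,hinge,keg,drum,ingot] B=[node,fin,lathe,knob,clip] C=[apple]
Tick 2: prefer B, take node from B; A=[flask,hinge,keg,drum,ingot] B=[fin,lathe,knob,clip] C=[apple,node]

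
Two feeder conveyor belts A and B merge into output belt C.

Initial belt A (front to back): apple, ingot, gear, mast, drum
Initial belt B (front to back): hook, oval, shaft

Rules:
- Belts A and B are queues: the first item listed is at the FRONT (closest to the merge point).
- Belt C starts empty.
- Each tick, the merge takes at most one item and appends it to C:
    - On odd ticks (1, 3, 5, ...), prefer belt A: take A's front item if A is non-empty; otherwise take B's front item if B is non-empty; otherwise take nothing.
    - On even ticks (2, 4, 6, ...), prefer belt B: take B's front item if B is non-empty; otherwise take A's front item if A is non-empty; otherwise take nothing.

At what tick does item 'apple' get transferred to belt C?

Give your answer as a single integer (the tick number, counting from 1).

Answer: 1

Derivation:
Tick 1: prefer A, take apple from A; A=[ingot,gear,mast,drum] B=[hook,oval,shaft] C=[apple]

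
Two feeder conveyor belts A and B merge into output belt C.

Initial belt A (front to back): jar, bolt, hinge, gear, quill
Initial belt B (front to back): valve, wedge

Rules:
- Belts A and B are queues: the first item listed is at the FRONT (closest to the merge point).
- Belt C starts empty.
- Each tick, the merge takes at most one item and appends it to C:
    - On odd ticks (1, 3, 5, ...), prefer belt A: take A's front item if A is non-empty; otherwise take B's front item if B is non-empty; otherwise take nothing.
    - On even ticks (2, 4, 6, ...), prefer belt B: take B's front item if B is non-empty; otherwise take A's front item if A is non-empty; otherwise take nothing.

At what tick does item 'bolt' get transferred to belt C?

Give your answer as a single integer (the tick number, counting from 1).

Answer: 3

Derivation:
Tick 1: prefer A, take jar from A; A=[bolt,hinge,gear,quill] B=[valve,wedge] C=[jar]
Tick 2: prefer B, take valve from B; A=[bolt,hinge,gear,quill] B=[wedge] C=[jar,valve]
Tick 3: prefer A, take bolt from A; A=[hinge,gear,quill] B=[wedge] C=[jar,valve,bolt]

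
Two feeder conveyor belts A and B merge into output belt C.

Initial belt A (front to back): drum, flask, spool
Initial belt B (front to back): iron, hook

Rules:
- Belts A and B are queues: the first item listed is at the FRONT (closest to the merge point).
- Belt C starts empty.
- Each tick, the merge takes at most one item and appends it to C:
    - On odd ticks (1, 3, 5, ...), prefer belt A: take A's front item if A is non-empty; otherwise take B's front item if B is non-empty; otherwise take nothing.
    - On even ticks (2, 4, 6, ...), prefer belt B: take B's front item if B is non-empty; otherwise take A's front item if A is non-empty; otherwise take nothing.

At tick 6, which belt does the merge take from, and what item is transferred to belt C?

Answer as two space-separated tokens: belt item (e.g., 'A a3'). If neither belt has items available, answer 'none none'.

Tick 1: prefer A, take drum from A; A=[flask,spool] B=[iron,hook] C=[drum]
Tick 2: prefer B, take iron from B; A=[flask,spool] B=[hook] C=[drum,iron]
Tick 3: prefer A, take flask from A; A=[spool] B=[hook] C=[drum,iron,flask]
Tick 4: prefer B, take hook from B; A=[spool] B=[-] C=[drum,iron,flask,hook]
Tick 5: prefer A, take spool from A; A=[-] B=[-] C=[drum,iron,flask,hook,spool]
Tick 6: prefer B, both empty, nothing taken; A=[-] B=[-] C=[drum,iron,flask,hook,spool]

Answer: none none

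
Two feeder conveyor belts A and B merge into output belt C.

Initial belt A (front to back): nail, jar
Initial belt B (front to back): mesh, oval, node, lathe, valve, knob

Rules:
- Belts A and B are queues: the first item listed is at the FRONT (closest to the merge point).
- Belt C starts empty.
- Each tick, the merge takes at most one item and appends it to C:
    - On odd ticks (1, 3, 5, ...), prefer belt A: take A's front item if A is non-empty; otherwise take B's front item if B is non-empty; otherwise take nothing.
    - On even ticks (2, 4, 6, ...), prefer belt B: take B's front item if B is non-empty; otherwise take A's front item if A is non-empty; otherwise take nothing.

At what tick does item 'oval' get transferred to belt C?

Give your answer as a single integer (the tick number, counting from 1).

Tick 1: prefer A, take nail from A; A=[jar] B=[mesh,oval,node,lathe,valve,knob] C=[nail]
Tick 2: prefer B, take mesh from B; A=[jar] B=[oval,node,lathe,valve,knob] C=[nail,mesh]
Tick 3: prefer A, take jar from A; A=[-] B=[oval,node,lathe,valve,knob] C=[nail,mesh,jar]
Tick 4: prefer B, take oval from B; A=[-] B=[node,lathe,valve,knob] C=[nail,mesh,jar,oval]

Answer: 4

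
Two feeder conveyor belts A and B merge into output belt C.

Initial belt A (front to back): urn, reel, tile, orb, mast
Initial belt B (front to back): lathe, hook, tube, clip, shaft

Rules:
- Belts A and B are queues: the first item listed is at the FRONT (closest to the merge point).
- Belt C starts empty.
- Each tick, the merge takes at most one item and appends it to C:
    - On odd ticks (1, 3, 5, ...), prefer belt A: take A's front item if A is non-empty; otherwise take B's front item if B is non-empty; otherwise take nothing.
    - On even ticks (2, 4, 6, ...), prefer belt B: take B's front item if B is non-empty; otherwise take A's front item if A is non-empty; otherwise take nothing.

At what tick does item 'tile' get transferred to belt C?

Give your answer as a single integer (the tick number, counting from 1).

Answer: 5

Derivation:
Tick 1: prefer A, take urn from A; A=[reel,tile,orb,mast] B=[lathe,hook,tube,clip,shaft] C=[urn]
Tick 2: prefer B, take lathe from B; A=[reel,tile,orb,mast] B=[hook,tube,clip,shaft] C=[urn,lathe]
Tick 3: prefer A, take reel from A; A=[tile,orb,mast] B=[hook,tube,clip,shaft] C=[urn,lathe,reel]
Tick 4: prefer B, take hook from B; A=[tile,orb,mast] B=[tube,clip,shaft] C=[urn,lathe,reel,hook]
Tick 5: prefer A, take tile from A; A=[orb,mast] B=[tube,clip,shaft] C=[urn,lathe,reel,hook,tile]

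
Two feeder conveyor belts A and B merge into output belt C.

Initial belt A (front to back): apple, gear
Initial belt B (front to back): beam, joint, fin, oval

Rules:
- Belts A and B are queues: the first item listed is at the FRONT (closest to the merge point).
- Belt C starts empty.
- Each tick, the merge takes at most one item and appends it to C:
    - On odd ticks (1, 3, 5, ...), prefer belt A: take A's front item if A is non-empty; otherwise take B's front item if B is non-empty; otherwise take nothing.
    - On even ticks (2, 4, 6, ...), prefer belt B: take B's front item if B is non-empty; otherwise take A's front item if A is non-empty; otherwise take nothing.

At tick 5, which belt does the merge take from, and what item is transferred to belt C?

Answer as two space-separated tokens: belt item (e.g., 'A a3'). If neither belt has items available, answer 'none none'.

Tick 1: prefer A, take apple from A; A=[gear] B=[beam,joint,fin,oval] C=[apple]
Tick 2: prefer B, take beam from B; A=[gear] B=[joint,fin,oval] C=[apple,beam]
Tick 3: prefer A, take gear from A; A=[-] B=[joint,fin,oval] C=[apple,beam,gear]
Tick 4: prefer B, take joint from B; A=[-] B=[fin,oval] C=[apple,beam,gear,joint]
Tick 5: prefer A, take fin from B; A=[-] B=[oval] C=[apple,beam,gear,joint,fin]

Answer: B fin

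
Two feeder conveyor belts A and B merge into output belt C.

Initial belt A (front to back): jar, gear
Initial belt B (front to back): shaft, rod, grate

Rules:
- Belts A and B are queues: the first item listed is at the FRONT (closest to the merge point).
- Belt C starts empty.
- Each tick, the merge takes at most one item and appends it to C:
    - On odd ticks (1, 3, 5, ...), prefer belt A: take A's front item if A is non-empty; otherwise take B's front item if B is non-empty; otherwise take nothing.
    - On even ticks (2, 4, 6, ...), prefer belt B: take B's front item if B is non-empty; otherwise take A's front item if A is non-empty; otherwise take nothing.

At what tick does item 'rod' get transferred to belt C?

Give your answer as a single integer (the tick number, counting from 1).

Tick 1: prefer A, take jar from A; A=[gear] B=[shaft,rod,grate] C=[jar]
Tick 2: prefer B, take shaft from B; A=[gear] B=[rod,grate] C=[jar,shaft]
Tick 3: prefer A, take gear from A; A=[-] B=[rod,grate] C=[jar,shaft,gear]
Tick 4: prefer B, take rod from B; A=[-] B=[grate] C=[jar,shaft,gear,rod]

Answer: 4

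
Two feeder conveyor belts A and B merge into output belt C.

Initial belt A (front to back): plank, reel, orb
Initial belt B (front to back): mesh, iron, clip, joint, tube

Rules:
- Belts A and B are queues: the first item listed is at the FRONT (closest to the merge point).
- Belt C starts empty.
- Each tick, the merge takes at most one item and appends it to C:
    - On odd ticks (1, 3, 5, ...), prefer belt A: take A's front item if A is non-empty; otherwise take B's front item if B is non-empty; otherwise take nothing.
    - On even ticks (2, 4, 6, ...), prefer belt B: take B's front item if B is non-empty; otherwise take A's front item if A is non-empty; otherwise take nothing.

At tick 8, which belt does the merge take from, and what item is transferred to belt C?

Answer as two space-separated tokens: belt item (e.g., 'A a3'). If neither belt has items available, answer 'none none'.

Tick 1: prefer A, take plank from A; A=[reel,orb] B=[mesh,iron,clip,joint,tube] C=[plank]
Tick 2: prefer B, take mesh from B; A=[reel,orb] B=[iron,clip,joint,tube] C=[plank,mesh]
Tick 3: prefer A, take reel from A; A=[orb] B=[iron,clip,joint,tube] C=[plank,mesh,reel]
Tick 4: prefer B, take iron from B; A=[orb] B=[clip,joint,tube] C=[plank,mesh,reel,iron]
Tick 5: prefer A, take orb from A; A=[-] B=[clip,joint,tube] C=[plank,mesh,reel,iron,orb]
Tick 6: prefer B, take clip from B; A=[-] B=[joint,tube] C=[plank,mesh,reel,iron,orb,clip]
Tick 7: prefer A, take joint from B; A=[-] B=[tube] C=[plank,mesh,reel,iron,orb,clip,joint]
Tick 8: prefer B, take tube from B; A=[-] B=[-] C=[plank,mesh,reel,iron,orb,clip,joint,tube]

Answer: B tube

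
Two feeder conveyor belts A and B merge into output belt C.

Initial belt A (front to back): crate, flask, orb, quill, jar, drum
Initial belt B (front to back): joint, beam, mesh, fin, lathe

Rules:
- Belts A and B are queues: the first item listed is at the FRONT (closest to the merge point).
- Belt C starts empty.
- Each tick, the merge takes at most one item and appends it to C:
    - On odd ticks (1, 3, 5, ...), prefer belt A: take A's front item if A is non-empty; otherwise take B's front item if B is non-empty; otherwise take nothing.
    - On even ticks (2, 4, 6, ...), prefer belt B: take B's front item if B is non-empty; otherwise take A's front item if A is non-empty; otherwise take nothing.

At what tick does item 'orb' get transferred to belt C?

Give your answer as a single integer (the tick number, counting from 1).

Tick 1: prefer A, take crate from A; A=[flask,orb,quill,jar,drum] B=[joint,beam,mesh,fin,lathe] C=[crate]
Tick 2: prefer B, take joint from B; A=[flask,orb,quill,jar,drum] B=[beam,mesh,fin,lathe] C=[crate,joint]
Tick 3: prefer A, take flask from A; A=[orb,quill,jar,drum] B=[beam,mesh,fin,lathe] C=[crate,joint,flask]
Tick 4: prefer B, take beam from B; A=[orb,quill,jar,drum] B=[mesh,fin,lathe] C=[crate,joint,flask,beam]
Tick 5: prefer A, take orb from A; A=[quill,jar,drum] B=[mesh,fin,lathe] C=[crate,joint,flask,beam,orb]

Answer: 5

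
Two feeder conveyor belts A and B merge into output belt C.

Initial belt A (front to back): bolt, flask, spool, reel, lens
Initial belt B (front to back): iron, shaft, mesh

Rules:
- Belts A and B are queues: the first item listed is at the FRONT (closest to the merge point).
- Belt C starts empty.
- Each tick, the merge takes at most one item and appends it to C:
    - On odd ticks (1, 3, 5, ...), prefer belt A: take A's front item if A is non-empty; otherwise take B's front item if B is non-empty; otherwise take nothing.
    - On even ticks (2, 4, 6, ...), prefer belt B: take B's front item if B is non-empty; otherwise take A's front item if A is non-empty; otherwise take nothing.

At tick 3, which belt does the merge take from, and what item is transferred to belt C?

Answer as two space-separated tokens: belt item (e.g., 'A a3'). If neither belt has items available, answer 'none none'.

Tick 1: prefer A, take bolt from A; A=[flask,spool,reel,lens] B=[iron,shaft,mesh] C=[bolt]
Tick 2: prefer B, take iron from B; A=[flask,spool,reel,lens] B=[shaft,mesh] C=[bolt,iron]
Tick 3: prefer A, take flask from A; A=[spool,reel,lens] B=[shaft,mesh] C=[bolt,iron,flask]

Answer: A flask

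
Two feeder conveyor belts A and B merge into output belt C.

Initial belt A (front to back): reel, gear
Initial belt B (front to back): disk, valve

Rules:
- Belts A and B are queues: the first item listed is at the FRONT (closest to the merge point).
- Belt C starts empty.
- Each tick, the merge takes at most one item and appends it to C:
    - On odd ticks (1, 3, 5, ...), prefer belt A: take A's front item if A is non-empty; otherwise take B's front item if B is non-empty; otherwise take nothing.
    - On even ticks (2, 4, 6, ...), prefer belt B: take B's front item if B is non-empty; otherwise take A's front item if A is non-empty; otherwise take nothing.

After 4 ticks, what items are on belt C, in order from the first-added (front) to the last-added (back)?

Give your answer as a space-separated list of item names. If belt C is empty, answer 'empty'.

Answer: reel disk gear valve

Derivation:
Tick 1: prefer A, take reel from A; A=[gear] B=[disk,valve] C=[reel]
Tick 2: prefer B, take disk from B; A=[gear] B=[valve] C=[reel,disk]
Tick 3: prefer A, take gear from A; A=[-] B=[valve] C=[reel,disk,gear]
Tick 4: prefer B, take valve from B; A=[-] B=[-] C=[reel,disk,gear,valve]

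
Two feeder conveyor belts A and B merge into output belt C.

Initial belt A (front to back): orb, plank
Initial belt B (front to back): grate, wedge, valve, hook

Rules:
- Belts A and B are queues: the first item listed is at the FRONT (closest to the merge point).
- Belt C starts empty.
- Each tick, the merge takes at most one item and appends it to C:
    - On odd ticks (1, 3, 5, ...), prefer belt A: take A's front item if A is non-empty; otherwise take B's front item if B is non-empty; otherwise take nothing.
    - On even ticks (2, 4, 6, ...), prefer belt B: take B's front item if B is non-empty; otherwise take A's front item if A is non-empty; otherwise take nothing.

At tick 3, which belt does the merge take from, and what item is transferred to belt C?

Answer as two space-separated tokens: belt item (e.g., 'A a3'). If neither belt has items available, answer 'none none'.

Answer: A plank

Derivation:
Tick 1: prefer A, take orb from A; A=[plank] B=[grate,wedge,valve,hook] C=[orb]
Tick 2: prefer B, take grate from B; A=[plank] B=[wedge,valve,hook] C=[orb,grate]
Tick 3: prefer A, take plank from A; A=[-] B=[wedge,valve,hook] C=[orb,grate,plank]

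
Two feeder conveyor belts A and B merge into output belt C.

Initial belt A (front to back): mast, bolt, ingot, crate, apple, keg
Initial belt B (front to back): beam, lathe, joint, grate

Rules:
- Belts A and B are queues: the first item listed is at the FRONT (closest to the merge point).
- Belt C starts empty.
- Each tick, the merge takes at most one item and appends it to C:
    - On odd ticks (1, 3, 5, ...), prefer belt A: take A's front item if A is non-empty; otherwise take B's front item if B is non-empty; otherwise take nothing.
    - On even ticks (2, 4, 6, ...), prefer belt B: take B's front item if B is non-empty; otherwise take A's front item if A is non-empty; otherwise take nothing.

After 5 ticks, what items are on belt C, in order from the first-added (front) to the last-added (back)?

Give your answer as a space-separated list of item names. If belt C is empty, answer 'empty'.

Tick 1: prefer A, take mast from A; A=[bolt,ingot,crate,apple,keg] B=[beam,lathe,joint,grate] C=[mast]
Tick 2: prefer B, take beam from B; A=[bolt,ingot,crate,apple,keg] B=[lathe,joint,grate] C=[mast,beam]
Tick 3: prefer A, take bolt from A; A=[ingot,crate,apple,keg] B=[lathe,joint,grate] C=[mast,beam,bolt]
Tick 4: prefer B, take lathe from B; A=[ingot,crate,apple,keg] B=[joint,grate] C=[mast,beam,bolt,lathe]
Tick 5: prefer A, take ingot from A; A=[crate,apple,keg] B=[joint,grate] C=[mast,beam,bolt,lathe,ingot]

Answer: mast beam bolt lathe ingot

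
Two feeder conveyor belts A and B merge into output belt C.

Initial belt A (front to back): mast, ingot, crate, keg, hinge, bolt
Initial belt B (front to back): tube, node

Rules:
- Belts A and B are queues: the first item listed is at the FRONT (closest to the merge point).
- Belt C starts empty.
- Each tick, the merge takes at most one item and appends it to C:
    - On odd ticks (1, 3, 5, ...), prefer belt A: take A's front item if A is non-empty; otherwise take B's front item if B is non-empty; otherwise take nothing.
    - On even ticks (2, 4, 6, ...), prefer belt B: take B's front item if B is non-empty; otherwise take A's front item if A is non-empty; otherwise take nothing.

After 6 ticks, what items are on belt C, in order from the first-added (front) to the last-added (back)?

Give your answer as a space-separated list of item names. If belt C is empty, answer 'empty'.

Tick 1: prefer A, take mast from A; A=[ingot,crate,keg,hinge,bolt] B=[tube,node] C=[mast]
Tick 2: prefer B, take tube from B; A=[ingot,crate,keg,hinge,bolt] B=[node] C=[mast,tube]
Tick 3: prefer A, take ingot from A; A=[crate,keg,hinge,bolt] B=[node] C=[mast,tube,ingot]
Tick 4: prefer B, take node from B; A=[crate,keg,hinge,bolt] B=[-] C=[mast,tube,ingot,node]
Tick 5: prefer A, take crate from A; A=[keg,hinge,bolt] B=[-] C=[mast,tube,ingot,node,crate]
Tick 6: prefer B, take keg from A; A=[hinge,bolt] B=[-] C=[mast,tube,ingot,node,crate,keg]

Answer: mast tube ingot node crate keg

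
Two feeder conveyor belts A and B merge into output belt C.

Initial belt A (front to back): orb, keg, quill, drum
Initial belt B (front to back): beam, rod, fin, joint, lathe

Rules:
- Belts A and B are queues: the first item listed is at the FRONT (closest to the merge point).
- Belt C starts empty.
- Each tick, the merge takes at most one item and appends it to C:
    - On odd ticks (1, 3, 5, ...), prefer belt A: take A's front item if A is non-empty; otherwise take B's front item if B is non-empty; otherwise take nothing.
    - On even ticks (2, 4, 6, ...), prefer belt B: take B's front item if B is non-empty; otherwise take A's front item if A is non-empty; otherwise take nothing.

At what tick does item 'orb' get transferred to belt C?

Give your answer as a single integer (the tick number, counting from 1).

Tick 1: prefer A, take orb from A; A=[keg,quill,drum] B=[beam,rod,fin,joint,lathe] C=[orb]

Answer: 1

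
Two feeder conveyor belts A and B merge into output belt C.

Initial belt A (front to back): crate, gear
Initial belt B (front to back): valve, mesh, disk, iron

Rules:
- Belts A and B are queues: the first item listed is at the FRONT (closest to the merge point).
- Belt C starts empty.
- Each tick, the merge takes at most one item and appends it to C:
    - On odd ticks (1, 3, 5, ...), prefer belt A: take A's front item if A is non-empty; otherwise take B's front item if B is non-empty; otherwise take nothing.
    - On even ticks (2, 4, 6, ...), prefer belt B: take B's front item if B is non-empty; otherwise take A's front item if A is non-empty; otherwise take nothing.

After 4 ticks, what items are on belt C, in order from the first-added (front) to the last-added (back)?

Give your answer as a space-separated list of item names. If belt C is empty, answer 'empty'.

Tick 1: prefer A, take crate from A; A=[gear] B=[valve,mesh,disk,iron] C=[crate]
Tick 2: prefer B, take valve from B; A=[gear] B=[mesh,disk,iron] C=[crate,valve]
Tick 3: prefer A, take gear from A; A=[-] B=[mesh,disk,iron] C=[crate,valve,gear]
Tick 4: prefer B, take mesh from B; A=[-] B=[disk,iron] C=[crate,valve,gear,mesh]

Answer: crate valve gear mesh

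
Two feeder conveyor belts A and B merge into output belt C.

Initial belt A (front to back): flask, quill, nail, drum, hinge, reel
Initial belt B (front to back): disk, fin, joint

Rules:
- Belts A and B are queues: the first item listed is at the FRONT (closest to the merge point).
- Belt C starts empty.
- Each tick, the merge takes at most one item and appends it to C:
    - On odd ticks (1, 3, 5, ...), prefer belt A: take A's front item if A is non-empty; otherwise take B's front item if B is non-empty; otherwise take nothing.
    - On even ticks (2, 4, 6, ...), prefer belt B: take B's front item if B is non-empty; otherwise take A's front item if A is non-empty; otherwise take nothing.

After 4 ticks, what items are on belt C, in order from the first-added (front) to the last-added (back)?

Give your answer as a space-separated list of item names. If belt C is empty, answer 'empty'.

Answer: flask disk quill fin

Derivation:
Tick 1: prefer A, take flask from A; A=[quill,nail,drum,hinge,reel] B=[disk,fin,joint] C=[flask]
Tick 2: prefer B, take disk from B; A=[quill,nail,drum,hinge,reel] B=[fin,joint] C=[flask,disk]
Tick 3: prefer A, take quill from A; A=[nail,drum,hinge,reel] B=[fin,joint] C=[flask,disk,quill]
Tick 4: prefer B, take fin from B; A=[nail,drum,hinge,reel] B=[joint] C=[flask,disk,quill,fin]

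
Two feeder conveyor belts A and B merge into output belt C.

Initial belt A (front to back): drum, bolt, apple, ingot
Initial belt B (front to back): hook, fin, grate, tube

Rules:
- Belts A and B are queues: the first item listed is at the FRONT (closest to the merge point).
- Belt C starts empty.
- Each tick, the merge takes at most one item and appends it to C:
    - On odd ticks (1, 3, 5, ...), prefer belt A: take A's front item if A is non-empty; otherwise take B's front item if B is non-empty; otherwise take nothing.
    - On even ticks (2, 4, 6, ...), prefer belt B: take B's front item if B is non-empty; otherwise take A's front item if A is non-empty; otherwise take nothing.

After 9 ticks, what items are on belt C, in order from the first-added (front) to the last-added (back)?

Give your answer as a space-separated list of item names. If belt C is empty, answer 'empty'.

Tick 1: prefer A, take drum from A; A=[bolt,apple,ingot] B=[hook,fin,grate,tube] C=[drum]
Tick 2: prefer B, take hook from B; A=[bolt,apple,ingot] B=[fin,grate,tube] C=[drum,hook]
Tick 3: prefer A, take bolt from A; A=[apple,ingot] B=[fin,grate,tube] C=[drum,hook,bolt]
Tick 4: prefer B, take fin from B; A=[apple,ingot] B=[grate,tube] C=[drum,hook,bolt,fin]
Tick 5: prefer A, take apple from A; A=[ingot] B=[grate,tube] C=[drum,hook,bolt,fin,apple]
Tick 6: prefer B, take grate from B; A=[ingot] B=[tube] C=[drum,hook,bolt,fin,apple,grate]
Tick 7: prefer A, take ingot from A; A=[-] B=[tube] C=[drum,hook,bolt,fin,apple,grate,ingot]
Tick 8: prefer B, take tube from B; A=[-] B=[-] C=[drum,hook,bolt,fin,apple,grate,ingot,tube]
Tick 9: prefer A, both empty, nothing taken; A=[-] B=[-] C=[drum,hook,bolt,fin,apple,grate,ingot,tube]

Answer: drum hook bolt fin apple grate ingot tube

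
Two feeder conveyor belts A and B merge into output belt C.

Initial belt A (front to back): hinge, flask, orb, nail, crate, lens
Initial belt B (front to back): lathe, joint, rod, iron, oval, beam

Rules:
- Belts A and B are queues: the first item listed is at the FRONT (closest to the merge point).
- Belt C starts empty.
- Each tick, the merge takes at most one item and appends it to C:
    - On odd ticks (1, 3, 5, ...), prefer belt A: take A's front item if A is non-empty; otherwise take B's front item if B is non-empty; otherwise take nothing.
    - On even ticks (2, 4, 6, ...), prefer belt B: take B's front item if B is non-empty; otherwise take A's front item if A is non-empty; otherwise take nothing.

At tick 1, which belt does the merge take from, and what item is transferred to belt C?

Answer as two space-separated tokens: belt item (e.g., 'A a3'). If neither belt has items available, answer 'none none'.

Tick 1: prefer A, take hinge from A; A=[flask,orb,nail,crate,lens] B=[lathe,joint,rod,iron,oval,beam] C=[hinge]

Answer: A hinge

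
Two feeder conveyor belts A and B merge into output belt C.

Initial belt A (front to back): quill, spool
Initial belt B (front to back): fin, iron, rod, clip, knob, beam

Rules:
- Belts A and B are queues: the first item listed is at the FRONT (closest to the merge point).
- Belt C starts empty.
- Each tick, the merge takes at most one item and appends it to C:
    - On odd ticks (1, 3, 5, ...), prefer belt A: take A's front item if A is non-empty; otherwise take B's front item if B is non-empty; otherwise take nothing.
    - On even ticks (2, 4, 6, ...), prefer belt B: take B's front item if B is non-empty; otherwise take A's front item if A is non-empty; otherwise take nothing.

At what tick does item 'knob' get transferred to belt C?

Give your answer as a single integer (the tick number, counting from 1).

Answer: 7

Derivation:
Tick 1: prefer A, take quill from A; A=[spool] B=[fin,iron,rod,clip,knob,beam] C=[quill]
Tick 2: prefer B, take fin from B; A=[spool] B=[iron,rod,clip,knob,beam] C=[quill,fin]
Tick 3: prefer A, take spool from A; A=[-] B=[iron,rod,clip,knob,beam] C=[quill,fin,spool]
Tick 4: prefer B, take iron from B; A=[-] B=[rod,clip,knob,beam] C=[quill,fin,spool,iron]
Tick 5: prefer A, take rod from B; A=[-] B=[clip,knob,beam] C=[quill,fin,spool,iron,rod]
Tick 6: prefer B, take clip from B; A=[-] B=[knob,beam] C=[quill,fin,spool,iron,rod,clip]
Tick 7: prefer A, take knob from B; A=[-] B=[beam] C=[quill,fin,spool,iron,rod,clip,knob]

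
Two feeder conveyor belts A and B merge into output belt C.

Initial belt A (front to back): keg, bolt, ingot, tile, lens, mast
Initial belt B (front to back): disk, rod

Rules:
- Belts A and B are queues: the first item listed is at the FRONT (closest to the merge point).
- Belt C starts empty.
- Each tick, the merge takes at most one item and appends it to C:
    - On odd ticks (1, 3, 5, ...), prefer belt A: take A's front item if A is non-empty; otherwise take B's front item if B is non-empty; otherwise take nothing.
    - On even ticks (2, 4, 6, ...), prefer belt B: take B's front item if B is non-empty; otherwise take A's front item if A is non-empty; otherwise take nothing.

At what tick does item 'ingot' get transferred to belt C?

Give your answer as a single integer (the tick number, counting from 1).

Tick 1: prefer A, take keg from A; A=[bolt,ingot,tile,lens,mast] B=[disk,rod] C=[keg]
Tick 2: prefer B, take disk from B; A=[bolt,ingot,tile,lens,mast] B=[rod] C=[keg,disk]
Tick 3: prefer A, take bolt from A; A=[ingot,tile,lens,mast] B=[rod] C=[keg,disk,bolt]
Tick 4: prefer B, take rod from B; A=[ingot,tile,lens,mast] B=[-] C=[keg,disk,bolt,rod]
Tick 5: prefer A, take ingot from A; A=[tile,lens,mast] B=[-] C=[keg,disk,bolt,rod,ingot]

Answer: 5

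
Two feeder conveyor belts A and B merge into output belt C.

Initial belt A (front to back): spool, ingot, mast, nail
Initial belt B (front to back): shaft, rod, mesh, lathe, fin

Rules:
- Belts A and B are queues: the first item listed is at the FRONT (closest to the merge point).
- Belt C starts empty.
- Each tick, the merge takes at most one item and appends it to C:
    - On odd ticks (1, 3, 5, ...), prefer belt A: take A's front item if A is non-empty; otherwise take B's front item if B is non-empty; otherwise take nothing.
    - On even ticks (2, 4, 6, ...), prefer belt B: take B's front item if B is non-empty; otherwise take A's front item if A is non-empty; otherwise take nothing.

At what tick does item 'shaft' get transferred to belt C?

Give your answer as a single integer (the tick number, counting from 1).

Tick 1: prefer A, take spool from A; A=[ingot,mast,nail] B=[shaft,rod,mesh,lathe,fin] C=[spool]
Tick 2: prefer B, take shaft from B; A=[ingot,mast,nail] B=[rod,mesh,lathe,fin] C=[spool,shaft]

Answer: 2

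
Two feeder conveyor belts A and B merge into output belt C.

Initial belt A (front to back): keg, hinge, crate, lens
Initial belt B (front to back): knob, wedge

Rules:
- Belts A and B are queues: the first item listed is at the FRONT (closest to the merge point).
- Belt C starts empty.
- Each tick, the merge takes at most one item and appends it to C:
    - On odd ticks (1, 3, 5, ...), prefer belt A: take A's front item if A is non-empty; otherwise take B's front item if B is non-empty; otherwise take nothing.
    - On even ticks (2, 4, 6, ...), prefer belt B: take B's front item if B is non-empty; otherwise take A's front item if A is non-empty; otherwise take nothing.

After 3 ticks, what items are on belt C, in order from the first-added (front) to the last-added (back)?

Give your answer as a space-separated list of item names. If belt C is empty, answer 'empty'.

Answer: keg knob hinge

Derivation:
Tick 1: prefer A, take keg from A; A=[hinge,crate,lens] B=[knob,wedge] C=[keg]
Tick 2: prefer B, take knob from B; A=[hinge,crate,lens] B=[wedge] C=[keg,knob]
Tick 3: prefer A, take hinge from A; A=[crate,lens] B=[wedge] C=[keg,knob,hinge]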